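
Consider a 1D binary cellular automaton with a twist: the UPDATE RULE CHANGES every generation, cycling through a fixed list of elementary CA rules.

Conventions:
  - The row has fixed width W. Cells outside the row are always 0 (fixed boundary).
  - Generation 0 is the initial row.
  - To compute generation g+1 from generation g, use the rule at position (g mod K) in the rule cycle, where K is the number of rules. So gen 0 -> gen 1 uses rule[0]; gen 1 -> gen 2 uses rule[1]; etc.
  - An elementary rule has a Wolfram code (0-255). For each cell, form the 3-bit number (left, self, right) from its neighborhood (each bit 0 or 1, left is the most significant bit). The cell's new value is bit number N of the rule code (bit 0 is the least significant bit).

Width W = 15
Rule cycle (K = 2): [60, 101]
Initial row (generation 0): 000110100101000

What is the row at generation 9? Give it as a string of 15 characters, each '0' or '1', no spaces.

Gen 0: 000110100101000
Gen 1 (rule 60): 000101110111100
Gen 2 (rule 101): 110110011000101
Gen 3 (rule 60): 101101010100111
Gen 4 (rule 101): 110111111100001
Gen 5 (rule 60): 101100000010001
Gen 6 (rule 101): 110101111010101
Gen 7 (rule 60): 101111000111111
Gen 8 (rule 101): 110001010000001
Gen 9 (rule 60): 101001111000001

Answer: 101001111000001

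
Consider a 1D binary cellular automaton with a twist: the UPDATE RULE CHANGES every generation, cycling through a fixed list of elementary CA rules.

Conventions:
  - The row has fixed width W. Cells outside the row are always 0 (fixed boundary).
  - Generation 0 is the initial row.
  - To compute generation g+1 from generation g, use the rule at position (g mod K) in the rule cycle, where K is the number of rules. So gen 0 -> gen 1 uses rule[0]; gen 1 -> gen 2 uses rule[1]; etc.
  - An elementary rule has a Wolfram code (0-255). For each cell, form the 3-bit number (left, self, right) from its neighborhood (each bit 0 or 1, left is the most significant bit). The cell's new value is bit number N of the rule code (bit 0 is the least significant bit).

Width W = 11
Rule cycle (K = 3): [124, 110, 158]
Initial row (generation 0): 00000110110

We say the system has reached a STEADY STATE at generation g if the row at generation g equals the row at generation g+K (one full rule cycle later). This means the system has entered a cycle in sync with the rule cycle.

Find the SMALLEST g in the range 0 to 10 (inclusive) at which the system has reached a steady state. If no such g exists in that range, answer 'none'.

Gen 0: 00000110110
Gen 1 (rule 124): 00000111111
Gen 2 (rule 110): 00001100001
Gen 3 (rule 158): 00011010011
Gen 4 (rule 124): 00011111011
Gen 5 (rule 110): 00110001111
Gen 6 (rule 158): 01101011110
Gen 7 (rule 124): 01111110011
Gen 8 (rule 110): 11000010111
Gen 9 (rule 158): 10100110110
Gen 10 (rule 124): 11110111111
Gen 11 (rule 110): 10011100001
Gen 12 (rule 158): 11111010011
Gen 13 (rule 124): 10001111011

Answer: none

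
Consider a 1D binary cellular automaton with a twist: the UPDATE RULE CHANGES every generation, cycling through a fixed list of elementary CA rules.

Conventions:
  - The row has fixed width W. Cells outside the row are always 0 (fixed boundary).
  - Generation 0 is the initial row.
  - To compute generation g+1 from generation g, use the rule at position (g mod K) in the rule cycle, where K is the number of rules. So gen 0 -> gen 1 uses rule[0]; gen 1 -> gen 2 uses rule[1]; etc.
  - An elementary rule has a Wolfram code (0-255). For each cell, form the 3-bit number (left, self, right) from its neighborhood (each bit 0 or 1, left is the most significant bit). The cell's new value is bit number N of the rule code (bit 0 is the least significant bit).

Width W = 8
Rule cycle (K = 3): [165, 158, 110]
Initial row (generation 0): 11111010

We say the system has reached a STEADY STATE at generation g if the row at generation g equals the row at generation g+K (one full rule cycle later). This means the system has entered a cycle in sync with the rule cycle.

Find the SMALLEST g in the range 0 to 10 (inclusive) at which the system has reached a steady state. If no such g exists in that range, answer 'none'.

Gen 0: 11111010
Gen 1 (rule 165): 01110110
Gen 2 (rule 158): 11100101
Gen 3 (rule 110): 10101111
Gen 4 (rule 165): 11110110
Gen 5 (rule 158): 11100101
Gen 6 (rule 110): 10101111
Gen 7 (rule 165): 11110110
Gen 8 (rule 158): 11100101
Gen 9 (rule 110): 10101111
Gen 10 (rule 165): 11110110
Gen 11 (rule 158): 11100101
Gen 12 (rule 110): 10101111
Gen 13 (rule 165): 11110110

Answer: 2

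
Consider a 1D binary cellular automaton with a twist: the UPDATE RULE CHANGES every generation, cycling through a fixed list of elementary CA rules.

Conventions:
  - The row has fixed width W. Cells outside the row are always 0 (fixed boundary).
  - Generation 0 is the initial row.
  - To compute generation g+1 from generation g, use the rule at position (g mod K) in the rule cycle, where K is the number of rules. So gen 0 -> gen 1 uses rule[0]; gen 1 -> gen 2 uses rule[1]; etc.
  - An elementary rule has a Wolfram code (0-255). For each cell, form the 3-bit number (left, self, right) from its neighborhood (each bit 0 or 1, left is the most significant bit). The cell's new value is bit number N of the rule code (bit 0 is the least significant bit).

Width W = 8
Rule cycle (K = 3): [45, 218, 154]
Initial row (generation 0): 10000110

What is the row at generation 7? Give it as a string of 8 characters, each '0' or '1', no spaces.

Answer: 01000010

Derivation:
Gen 0: 10000110
Gen 1 (rule 45): 10110100
Gen 2 (rule 218): 00110010
Gen 3 (rule 154): 01101101
Gen 4 (rule 45): 01011011
Gen 5 (rule 218): 10011011
Gen 6 (rule 154): 01110010
Gen 7 (rule 45): 01000010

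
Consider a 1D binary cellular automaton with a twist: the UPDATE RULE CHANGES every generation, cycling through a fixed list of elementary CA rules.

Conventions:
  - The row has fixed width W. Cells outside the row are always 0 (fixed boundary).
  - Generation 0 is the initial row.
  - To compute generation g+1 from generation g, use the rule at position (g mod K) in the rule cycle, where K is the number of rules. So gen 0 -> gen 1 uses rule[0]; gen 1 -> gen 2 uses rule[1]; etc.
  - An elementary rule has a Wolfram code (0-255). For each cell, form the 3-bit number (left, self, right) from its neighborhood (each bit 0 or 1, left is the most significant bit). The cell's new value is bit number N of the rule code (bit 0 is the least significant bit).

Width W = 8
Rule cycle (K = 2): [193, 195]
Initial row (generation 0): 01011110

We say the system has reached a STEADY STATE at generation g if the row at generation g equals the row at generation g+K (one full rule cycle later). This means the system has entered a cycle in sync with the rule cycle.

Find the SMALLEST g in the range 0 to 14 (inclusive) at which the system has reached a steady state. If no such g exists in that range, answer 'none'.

Gen 0: 01011110
Gen 1 (rule 193): 00001110
Gen 2 (rule 195): 11110110
Gen 3 (rule 193): 01110010
Gen 4 (rule 195): 10110100
Gen 5 (rule 193): 00010001
Gen 6 (rule 195): 11100110
Gen 7 (rule 193): 01100010
Gen 8 (rule 195): 10101100
Gen 9 (rule 193): 00000101
Gen 10 (rule 195): 11111000
Gen 11 (rule 193): 01111011
Gen 12 (rule 195): 10111001
Gen 13 (rule 193): 00011000
Gen 14 (rule 195): 11101011
Gen 15 (rule 193): 01100001
Gen 16 (rule 195): 10101110

Answer: none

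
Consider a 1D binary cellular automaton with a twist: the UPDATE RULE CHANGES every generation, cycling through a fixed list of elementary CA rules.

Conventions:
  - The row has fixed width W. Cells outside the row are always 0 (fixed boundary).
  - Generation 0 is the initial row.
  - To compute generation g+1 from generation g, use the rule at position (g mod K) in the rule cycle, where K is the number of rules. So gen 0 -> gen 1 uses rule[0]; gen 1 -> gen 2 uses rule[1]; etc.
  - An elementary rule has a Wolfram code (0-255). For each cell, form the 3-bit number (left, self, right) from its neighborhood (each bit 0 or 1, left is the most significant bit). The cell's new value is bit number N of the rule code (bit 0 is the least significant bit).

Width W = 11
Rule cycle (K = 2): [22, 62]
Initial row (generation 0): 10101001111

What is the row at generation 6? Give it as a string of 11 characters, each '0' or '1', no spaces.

Gen 0: 10101001111
Gen 1 (rule 22): 10101110000
Gen 2 (rule 62): 11111001000
Gen 3 (rule 22): 00000111100
Gen 4 (rule 62): 00001100010
Gen 5 (rule 22): 00010010111
Gen 6 (rule 62): 00111111100

Answer: 00111111100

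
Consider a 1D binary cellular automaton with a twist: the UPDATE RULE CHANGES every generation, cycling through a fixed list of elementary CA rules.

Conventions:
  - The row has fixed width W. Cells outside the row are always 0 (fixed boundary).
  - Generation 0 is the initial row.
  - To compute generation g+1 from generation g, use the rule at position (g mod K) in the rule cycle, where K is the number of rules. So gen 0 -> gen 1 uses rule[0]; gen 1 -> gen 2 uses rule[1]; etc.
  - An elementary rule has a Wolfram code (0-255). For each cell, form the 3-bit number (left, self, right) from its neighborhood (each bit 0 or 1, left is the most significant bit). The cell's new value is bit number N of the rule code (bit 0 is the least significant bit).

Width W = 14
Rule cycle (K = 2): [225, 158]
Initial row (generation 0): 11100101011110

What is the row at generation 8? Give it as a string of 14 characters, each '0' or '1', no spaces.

Gen 0: 11100101011110
Gen 1 (rule 225): 01100010101110
Gen 2 (rule 158): 11010110101101
Gen 3 (rule 225): 01101011010110
Gen 4 (rule 158): 11001010010101
Gen 5 (rule 225): 01000100001010
Gen 6 (rule 158): 11101110011011
Gen 7 (rule 225): 01110110001101
Gen 8 (rule 158): 11100101011001

Answer: 11100101011001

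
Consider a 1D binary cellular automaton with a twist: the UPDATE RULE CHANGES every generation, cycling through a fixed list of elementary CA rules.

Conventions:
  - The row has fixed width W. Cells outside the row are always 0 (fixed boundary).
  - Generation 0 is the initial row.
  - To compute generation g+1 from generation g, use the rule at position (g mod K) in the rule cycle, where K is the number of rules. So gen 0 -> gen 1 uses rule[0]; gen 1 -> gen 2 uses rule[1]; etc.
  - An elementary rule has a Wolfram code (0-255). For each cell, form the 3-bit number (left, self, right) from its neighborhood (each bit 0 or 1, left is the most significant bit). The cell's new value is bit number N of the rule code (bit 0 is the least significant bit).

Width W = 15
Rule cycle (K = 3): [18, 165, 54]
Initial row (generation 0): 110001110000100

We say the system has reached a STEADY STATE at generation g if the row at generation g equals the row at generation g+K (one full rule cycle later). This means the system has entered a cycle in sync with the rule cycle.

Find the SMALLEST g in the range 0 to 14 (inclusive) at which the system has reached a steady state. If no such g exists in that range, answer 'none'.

Answer: 13

Derivation:
Gen 0: 110001110000100
Gen 1 (rule 18): 001010001001010
Gen 2 (rule 165): 101110101001110
Gen 3 (rule 54): 110001111110001
Gen 4 (rule 18): 001010000001010
Gen 5 (rule 165): 101110111101110
Gen 6 (rule 54): 110001000010001
Gen 7 (rule 18): 001010100101010
Gen 8 (rule 165): 101111100111110
Gen 9 (rule 54): 110000011000001
Gen 10 (rule 18): 001000100100010
Gen 11 (rule 165): 101010100101010
Gen 12 (rule 54): 111111111111111
Gen 13 (rule 18): 000000000000000
Gen 14 (rule 165): 111111111111111
Gen 15 (rule 54): 000000000000000
Gen 16 (rule 18): 000000000000000
Gen 17 (rule 165): 111111111111111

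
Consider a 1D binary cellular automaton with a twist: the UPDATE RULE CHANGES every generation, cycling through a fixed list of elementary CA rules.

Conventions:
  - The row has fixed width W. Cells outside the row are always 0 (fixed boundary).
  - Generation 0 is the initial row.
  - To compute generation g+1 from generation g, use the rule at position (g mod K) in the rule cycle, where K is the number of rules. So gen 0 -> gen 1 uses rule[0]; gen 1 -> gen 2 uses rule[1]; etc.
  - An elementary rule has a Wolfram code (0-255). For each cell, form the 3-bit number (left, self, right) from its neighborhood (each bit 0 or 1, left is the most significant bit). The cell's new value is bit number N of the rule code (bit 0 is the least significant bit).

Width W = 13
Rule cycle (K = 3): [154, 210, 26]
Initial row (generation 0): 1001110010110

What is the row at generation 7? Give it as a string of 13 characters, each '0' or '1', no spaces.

Gen 0: 1001110010110
Gen 1 (rule 154): 0111101100101
Gen 2 (rule 210): 1011100111000
Gen 3 (rule 26): 0010011100100
Gen 4 (rule 154): 0101111011010
Gen 5 (rule 210): 1000111001001
Gen 6 (rule 26): 0101100110110
Gen 7 (rule 154): 1001011100101

Answer: 1001011100101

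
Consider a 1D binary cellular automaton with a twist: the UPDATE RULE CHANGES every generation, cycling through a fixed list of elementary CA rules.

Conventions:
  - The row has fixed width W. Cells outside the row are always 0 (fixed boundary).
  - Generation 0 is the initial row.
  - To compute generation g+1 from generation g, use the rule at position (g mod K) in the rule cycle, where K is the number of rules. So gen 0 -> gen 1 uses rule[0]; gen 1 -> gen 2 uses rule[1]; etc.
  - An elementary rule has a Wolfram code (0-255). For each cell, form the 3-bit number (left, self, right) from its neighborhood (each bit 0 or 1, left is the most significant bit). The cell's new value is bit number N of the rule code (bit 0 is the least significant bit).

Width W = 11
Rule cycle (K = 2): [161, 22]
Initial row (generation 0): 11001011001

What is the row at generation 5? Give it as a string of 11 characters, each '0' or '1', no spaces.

Answer: 11001110011

Derivation:
Gen 0: 11001011001
Gen 1 (rule 161): 00000100000
Gen 2 (rule 22): 00001110000
Gen 3 (rule 161): 11100100111
Gen 4 (rule 22): 00011111000
Gen 5 (rule 161): 11001110011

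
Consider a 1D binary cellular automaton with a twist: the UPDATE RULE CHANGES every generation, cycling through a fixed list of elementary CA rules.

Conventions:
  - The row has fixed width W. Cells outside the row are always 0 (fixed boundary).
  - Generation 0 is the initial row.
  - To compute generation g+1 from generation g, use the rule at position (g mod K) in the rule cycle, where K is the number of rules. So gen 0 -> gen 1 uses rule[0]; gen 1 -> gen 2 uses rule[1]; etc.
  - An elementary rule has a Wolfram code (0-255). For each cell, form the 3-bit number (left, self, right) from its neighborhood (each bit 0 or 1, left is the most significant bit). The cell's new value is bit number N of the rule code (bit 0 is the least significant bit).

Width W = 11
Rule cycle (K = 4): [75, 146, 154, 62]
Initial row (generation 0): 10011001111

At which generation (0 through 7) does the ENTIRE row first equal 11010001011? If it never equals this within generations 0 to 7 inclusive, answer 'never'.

Gen 0: 10011001111
Gen 1 (rule 75): 00111011001
Gen 2 (rule 146): 01010000110
Gen 3 (rule 154): 10001001101
Gen 4 (rule 62): 11011111011
Gen 5 (rule 75): 11010001011
Gen 6 (rule 146): 00001010000
Gen 7 (rule 154): 00010001000

Answer: 5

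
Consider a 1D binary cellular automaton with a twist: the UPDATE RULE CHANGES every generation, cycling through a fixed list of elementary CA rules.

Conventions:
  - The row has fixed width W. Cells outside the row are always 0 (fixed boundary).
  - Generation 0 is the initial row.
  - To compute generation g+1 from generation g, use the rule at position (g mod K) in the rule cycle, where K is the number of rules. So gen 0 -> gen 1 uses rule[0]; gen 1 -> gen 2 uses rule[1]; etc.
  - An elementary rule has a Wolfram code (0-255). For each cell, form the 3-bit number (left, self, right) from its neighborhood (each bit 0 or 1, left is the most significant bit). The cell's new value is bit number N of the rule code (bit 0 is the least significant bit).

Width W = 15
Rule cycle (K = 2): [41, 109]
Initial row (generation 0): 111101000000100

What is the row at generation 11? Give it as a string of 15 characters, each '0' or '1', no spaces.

Answer: 000101100000000

Derivation:
Gen 0: 111101000000100
Gen 1 (rule 41): 100010011110001
Gen 2 (rule 109): 101010010010101
Gen 3 (rule 41): 010100000001010
Gen 4 (rule 109): 011101111101110
Gen 5 (rule 41): 010011000011000
Gen 6 (rule 109): 010011011011011
Gen 7 (rule 41): 000010110110110
Gen 8 (rule 109): 111011111111110
Gen 9 (rule 41): 100110000000000
Gen 10 (rule 109): 100110111111111
Gen 11 (rule 41): 000101100000000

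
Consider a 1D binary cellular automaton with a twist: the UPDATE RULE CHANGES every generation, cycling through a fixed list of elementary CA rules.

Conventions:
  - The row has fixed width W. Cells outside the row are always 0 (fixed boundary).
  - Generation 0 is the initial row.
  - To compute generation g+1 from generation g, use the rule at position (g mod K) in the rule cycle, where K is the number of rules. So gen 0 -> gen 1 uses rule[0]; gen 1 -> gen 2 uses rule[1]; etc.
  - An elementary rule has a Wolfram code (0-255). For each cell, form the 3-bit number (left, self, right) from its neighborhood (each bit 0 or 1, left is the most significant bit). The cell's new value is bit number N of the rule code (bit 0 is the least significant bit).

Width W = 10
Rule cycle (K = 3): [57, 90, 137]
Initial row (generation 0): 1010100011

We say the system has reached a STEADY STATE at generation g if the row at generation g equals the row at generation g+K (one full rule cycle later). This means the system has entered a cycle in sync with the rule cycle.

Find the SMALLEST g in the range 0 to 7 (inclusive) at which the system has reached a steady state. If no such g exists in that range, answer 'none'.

Gen 0: 1010100011
Gen 1 (rule 57): 0101011010
Gen 2 (rule 90): 1000011001
Gen 3 (rule 137): 0011010000
Gen 4 (rule 57): 1010101111
Gen 5 (rule 90): 0000001001
Gen 6 (rule 137): 1111100000
Gen 7 (rule 57): 1000011111
Gen 8 (rule 90): 0100110001
Gen 9 (rule 137): 0000100100
Gen 10 (rule 57): 1110010011

Answer: none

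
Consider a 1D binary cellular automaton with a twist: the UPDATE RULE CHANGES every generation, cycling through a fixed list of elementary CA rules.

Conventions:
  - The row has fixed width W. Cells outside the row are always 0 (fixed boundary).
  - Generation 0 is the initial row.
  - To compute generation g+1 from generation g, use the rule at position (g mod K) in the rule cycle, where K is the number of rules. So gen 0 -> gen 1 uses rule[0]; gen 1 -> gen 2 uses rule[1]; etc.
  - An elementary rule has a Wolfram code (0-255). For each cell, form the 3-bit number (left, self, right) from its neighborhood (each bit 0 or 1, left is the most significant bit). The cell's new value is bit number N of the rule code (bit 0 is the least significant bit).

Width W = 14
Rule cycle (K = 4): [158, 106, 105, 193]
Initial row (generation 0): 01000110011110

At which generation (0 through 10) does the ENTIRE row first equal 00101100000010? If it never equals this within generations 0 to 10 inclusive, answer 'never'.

Answer: 4

Derivation:
Gen 0: 01000110011110
Gen 1 (rule 158): 11101101111101
Gen 2 (rule 106): 10111111000110
Gen 3 (rule 105): 01100001010110
Gen 4 (rule 193): 00101100000010
Gen 5 (rule 158): 01101010000111
Gen 6 (rule 106): 11110100001101
Gen 7 (rule 105): 10011001101110
Gen 8 (rule 193): 00001000100110
Gen 9 (rule 158): 00011101111101
Gen 10 (rule 106): 00110111000110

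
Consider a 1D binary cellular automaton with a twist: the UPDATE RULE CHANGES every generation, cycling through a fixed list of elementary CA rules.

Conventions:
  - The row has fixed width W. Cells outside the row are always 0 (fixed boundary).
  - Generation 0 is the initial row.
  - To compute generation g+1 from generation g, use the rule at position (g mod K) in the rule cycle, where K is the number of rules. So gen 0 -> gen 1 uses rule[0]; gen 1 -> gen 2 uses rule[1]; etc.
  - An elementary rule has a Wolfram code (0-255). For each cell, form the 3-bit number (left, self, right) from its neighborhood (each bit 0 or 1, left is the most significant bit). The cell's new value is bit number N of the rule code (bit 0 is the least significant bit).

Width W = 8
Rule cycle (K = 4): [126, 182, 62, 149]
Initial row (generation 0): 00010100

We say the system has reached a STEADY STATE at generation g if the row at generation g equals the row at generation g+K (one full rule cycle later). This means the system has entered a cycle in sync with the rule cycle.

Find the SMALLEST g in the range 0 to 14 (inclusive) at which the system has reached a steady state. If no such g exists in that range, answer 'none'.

Gen 0: 00010100
Gen 1 (rule 126): 00111110
Gen 2 (rule 182): 01011101
Gen 3 (rule 62): 11110011
Gen 4 (rule 149): 01101000
Gen 5 (rule 126): 11111100
Gen 6 (rule 182): 01111010
Gen 7 (rule 62): 11000111
Gen 8 (rule 149): 00110010
Gen 9 (rule 126): 01111111
Gen 10 (rule 182): 10111110
Gen 11 (rule 62): 11100001
Gen 12 (rule 149): 01011101
Gen 13 (rule 126): 11110111
Gen 14 (rule 182): 01101010
Gen 15 (rule 62): 11011111
Gen 16 (rule 149): 00001110
Gen 17 (rule 126): 00011011
Gen 18 (rule 182): 00100100

Answer: none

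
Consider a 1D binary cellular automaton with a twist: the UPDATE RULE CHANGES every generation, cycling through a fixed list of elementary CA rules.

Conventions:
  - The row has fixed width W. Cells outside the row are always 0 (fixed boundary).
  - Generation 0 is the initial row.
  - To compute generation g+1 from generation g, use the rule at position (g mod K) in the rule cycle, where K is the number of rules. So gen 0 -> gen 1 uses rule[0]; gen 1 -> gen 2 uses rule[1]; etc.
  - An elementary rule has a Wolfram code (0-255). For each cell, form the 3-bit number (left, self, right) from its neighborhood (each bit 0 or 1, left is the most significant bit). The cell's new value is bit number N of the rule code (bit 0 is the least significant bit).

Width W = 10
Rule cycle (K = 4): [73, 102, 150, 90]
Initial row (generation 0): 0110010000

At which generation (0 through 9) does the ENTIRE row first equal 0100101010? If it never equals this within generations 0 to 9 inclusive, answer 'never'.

Answer: never

Derivation:
Gen 0: 0110010000
Gen 1 (rule 73): 0110000111
Gen 2 (rule 102): 1010001001
Gen 3 (rule 150): 1011011111
Gen 4 (rule 90): 0011010001
Gen 5 (rule 73): 1011000100
Gen 6 (rule 102): 1101001100
Gen 7 (rule 150): 0001110010
Gen 8 (rule 90): 0011011101
Gen 9 (rule 73): 1011010100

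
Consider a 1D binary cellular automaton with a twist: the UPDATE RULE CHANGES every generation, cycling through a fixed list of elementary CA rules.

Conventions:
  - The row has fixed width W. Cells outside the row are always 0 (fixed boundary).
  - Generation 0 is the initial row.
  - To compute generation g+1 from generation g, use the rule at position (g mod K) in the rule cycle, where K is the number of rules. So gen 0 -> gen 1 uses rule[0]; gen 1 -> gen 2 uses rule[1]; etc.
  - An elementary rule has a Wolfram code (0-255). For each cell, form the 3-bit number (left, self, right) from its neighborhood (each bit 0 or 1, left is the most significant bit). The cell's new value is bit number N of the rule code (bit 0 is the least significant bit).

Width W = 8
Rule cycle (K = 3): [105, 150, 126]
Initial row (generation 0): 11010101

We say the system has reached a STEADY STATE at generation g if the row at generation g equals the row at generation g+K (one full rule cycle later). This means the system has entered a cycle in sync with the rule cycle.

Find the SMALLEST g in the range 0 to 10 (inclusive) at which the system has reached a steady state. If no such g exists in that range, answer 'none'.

Answer: 6

Derivation:
Gen 0: 11010101
Gen 1 (rule 105): 11101010
Gen 2 (rule 150): 01001011
Gen 3 (rule 126): 11111111
Gen 4 (rule 105): 10000001
Gen 5 (rule 150): 11000011
Gen 6 (rule 126): 11100111
Gen 7 (rule 105): 10100101
Gen 8 (rule 150): 10111101
Gen 9 (rule 126): 11100111
Gen 10 (rule 105): 10100101
Gen 11 (rule 150): 10111101
Gen 12 (rule 126): 11100111
Gen 13 (rule 105): 10100101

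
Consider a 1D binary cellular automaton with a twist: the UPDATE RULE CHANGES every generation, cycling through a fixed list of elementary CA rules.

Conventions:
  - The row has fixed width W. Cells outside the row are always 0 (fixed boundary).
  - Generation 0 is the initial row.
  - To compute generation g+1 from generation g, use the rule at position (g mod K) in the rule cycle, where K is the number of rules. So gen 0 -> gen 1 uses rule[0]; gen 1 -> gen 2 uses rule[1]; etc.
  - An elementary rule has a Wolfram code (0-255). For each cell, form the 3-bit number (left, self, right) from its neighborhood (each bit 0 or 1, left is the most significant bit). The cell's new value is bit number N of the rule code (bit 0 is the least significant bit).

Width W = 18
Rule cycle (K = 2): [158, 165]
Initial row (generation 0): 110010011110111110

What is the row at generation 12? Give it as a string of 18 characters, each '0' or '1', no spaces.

Gen 0: 110010011110111110
Gen 1 (rule 158): 101111111100111101
Gen 2 (rule 165): 110111111000011011
Gen 3 (rule 158): 100111110100110010
Gen 4 (rule 165): 100011101100000010
Gen 5 (rule 158): 110111001010000111
Gen 6 (rule 165): 001010001110110010
Gen 7 (rule 158): 011011011100101111
Gen 8 (rule 165): 000100101000110110
Gen 9 (rule 158): 001111101101100101
Gen 10 (rule 165): 100111010010000111
Gen 11 (rule 158): 111110011111001110
Gen 12 (rule 165): 011100001110000100

Answer: 011100001110000100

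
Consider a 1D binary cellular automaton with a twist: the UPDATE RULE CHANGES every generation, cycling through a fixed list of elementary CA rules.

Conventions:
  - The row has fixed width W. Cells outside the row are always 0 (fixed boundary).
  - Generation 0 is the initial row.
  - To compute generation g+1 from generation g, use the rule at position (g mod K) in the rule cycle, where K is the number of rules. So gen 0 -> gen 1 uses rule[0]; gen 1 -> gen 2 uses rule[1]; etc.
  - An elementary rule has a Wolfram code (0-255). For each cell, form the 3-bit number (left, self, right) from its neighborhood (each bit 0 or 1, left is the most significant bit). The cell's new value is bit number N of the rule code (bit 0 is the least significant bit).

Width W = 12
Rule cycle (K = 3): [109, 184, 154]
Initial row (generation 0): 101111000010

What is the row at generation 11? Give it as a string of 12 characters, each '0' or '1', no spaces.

Answer: 010011011110

Derivation:
Gen 0: 101111000010
Gen 1 (rule 109): 111001011010
Gen 2 (rule 184): 110100110101
Gen 3 (rule 154): 100011100000
Gen 4 (rule 109): 101010101111
Gen 5 (rule 184): 010101011110
Gen 6 (rule 154): 100000011101
Gen 7 (rule 109): 101111010111
Gen 8 (rule 184): 011110101110
Gen 9 (rule 154): 111100001101
Gen 10 (rule 109): 100101101111
Gen 11 (rule 184): 010011011110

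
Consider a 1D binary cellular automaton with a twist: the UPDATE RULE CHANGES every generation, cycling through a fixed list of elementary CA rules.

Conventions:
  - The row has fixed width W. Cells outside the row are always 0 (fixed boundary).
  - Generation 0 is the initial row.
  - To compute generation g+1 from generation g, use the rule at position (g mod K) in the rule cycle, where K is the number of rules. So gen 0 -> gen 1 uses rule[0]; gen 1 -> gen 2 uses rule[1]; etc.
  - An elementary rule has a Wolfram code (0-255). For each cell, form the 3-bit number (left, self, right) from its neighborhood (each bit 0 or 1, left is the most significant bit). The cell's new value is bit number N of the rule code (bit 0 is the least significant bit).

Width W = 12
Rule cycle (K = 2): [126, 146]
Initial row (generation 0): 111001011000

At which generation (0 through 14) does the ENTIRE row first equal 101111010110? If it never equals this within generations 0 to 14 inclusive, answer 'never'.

Gen 0: 111001011000
Gen 1 (rule 126): 101111111100
Gen 2 (rule 146): 000111111010
Gen 3 (rule 126): 001100001111
Gen 4 (rule 146): 010010010110
Gen 5 (rule 126): 111111111111
Gen 6 (rule 146): 011111111110
Gen 7 (rule 126): 110000000011
Gen 8 (rule 146): 001000000100
Gen 9 (rule 126): 011100001110
Gen 10 (rule 146): 101010010101
Gen 11 (rule 126): 111111111111
Gen 12 (rule 146): 011111111110
Gen 13 (rule 126): 110000000011
Gen 14 (rule 146): 001000000100

Answer: never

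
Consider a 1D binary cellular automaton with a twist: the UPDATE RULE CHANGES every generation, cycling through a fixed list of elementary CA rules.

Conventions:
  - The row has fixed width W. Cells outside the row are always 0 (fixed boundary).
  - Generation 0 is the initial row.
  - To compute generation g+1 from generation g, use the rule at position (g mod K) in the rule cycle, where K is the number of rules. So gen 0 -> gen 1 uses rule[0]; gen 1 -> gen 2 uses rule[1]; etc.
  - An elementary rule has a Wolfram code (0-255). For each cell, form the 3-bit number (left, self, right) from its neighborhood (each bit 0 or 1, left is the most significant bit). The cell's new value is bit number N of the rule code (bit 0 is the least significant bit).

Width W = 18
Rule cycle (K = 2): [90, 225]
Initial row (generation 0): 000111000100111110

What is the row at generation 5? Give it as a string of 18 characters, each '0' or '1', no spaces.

Gen 0: 000111000100111110
Gen 1 (rule 90): 001101101011100011
Gen 2 (rule 225): 100110110101101001
Gen 3 (rule 90): 011110110001100110
Gen 4 (rule 225): 001111010100100010
Gen 5 (rule 90): 011001000011010101

Answer: 011001000011010101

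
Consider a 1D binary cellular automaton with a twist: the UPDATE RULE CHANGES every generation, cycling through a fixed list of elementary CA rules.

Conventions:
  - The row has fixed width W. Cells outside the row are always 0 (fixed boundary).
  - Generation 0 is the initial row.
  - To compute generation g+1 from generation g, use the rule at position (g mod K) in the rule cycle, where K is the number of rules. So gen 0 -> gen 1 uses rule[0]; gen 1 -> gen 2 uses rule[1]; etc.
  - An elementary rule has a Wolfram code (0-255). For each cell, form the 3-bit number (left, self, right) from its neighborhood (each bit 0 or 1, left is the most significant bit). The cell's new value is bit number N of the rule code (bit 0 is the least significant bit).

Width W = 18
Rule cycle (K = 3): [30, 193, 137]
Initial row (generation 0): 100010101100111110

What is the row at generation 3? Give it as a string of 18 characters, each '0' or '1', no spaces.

Answer: 000000111101001001

Derivation:
Gen 0: 100010101100111110
Gen 1 (rule 30): 110110101011100001
Gen 2 (rule 193): 010010000001101100
Gen 3 (rule 137): 000000111101001001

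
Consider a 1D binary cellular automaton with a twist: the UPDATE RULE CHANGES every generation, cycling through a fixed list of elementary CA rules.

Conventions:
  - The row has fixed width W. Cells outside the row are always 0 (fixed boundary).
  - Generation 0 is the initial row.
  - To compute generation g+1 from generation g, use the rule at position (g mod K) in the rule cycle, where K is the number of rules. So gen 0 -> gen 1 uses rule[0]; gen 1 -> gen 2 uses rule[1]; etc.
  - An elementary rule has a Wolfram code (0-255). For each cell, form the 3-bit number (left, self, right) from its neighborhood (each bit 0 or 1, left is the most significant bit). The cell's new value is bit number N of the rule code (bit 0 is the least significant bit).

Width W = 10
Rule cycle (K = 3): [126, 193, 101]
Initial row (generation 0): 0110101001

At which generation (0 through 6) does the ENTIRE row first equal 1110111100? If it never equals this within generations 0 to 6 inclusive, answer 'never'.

Gen 0: 0110101001
Gen 1 (rule 126): 1111111111
Gen 2 (rule 193): 0111111111
Gen 3 (rule 101): 0000000001
Gen 4 (rule 126): 0000000011
Gen 5 (rule 193): 1111111001
Gen 6 (rule 101): 0000001001

Answer: never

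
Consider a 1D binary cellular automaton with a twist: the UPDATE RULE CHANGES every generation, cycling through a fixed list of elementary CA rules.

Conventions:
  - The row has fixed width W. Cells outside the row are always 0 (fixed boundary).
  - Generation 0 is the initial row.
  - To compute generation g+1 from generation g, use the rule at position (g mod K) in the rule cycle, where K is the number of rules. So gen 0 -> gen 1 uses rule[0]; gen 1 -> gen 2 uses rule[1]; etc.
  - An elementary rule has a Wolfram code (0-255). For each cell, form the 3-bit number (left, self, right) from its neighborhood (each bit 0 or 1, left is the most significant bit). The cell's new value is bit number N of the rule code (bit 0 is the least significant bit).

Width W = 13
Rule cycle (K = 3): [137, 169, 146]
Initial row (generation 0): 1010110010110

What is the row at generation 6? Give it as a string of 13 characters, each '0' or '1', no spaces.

Answer: 0111111111110

Derivation:
Gen 0: 1010110010110
Gen 1 (rule 137): 0000100000100
Gen 2 (rule 169): 1110001110001
Gen 3 (rule 146): 0101010101010
Gen 4 (rule 137): 0000000000000
Gen 5 (rule 169): 1111111111111
Gen 6 (rule 146): 0111111111110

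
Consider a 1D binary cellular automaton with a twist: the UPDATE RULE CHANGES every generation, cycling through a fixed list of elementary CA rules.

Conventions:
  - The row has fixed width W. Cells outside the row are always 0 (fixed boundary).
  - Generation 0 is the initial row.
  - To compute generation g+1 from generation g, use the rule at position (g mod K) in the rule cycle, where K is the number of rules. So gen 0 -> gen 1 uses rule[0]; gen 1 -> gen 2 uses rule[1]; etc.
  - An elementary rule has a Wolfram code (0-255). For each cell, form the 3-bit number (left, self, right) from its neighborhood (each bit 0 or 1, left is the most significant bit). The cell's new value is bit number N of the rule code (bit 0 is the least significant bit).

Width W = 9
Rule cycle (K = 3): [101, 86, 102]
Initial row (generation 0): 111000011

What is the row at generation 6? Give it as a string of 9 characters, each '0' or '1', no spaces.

Gen 0: 111000011
Gen 1 (rule 101): 001011001
Gen 2 (rule 86): 011001111
Gen 3 (rule 102): 101010001
Gen 4 (rule 101): 111110101
Gen 5 (rule 86): 000010101
Gen 6 (rule 102): 000111111

Answer: 000111111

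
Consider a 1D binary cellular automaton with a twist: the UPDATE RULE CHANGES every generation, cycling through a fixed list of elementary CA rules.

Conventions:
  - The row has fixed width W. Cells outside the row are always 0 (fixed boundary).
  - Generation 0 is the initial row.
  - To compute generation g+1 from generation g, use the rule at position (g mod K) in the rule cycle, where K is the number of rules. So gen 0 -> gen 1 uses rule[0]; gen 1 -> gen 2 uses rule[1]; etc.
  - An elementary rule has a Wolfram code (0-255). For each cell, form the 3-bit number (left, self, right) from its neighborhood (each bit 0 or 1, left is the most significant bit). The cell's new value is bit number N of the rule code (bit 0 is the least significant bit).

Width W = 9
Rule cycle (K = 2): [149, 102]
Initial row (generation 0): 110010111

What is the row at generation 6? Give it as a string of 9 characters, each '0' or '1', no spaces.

Answer: 111001000

Derivation:
Gen 0: 110010111
Gen 1 (rule 149): 001010010
Gen 2 (rule 102): 011110110
Gen 3 (rule 149): 001100001
Gen 4 (rule 102): 010100011
Gen 5 (rule 149): 010111000
Gen 6 (rule 102): 111001000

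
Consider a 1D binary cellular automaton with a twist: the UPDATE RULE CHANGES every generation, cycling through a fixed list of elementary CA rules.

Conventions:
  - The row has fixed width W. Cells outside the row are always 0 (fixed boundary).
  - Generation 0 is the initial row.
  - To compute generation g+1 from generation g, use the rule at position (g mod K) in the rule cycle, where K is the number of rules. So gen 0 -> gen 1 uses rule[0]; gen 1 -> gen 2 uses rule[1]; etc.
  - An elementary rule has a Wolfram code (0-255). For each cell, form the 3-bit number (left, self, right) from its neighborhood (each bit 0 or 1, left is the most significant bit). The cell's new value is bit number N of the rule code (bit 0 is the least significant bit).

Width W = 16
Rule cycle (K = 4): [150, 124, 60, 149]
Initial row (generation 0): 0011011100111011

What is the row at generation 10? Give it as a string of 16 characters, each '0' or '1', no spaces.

Answer: 0000111101111100

Derivation:
Gen 0: 0011011100111011
Gen 1 (rule 150): 0100001011010000
Gen 2 (rule 124): 0110001111111000
Gen 3 (rule 60): 0101001000000100
Gen 4 (rule 149): 0101101111110111
Gen 5 (rule 150): 1100000111100010
Gen 6 (rule 124): 1110000100110011
Gen 7 (rule 60): 1001000110101010
Gen 8 (rule 149): 1101110000101011
Gen 9 (rule 150): 0000101001101000
Gen 10 (rule 124): 0000111101111100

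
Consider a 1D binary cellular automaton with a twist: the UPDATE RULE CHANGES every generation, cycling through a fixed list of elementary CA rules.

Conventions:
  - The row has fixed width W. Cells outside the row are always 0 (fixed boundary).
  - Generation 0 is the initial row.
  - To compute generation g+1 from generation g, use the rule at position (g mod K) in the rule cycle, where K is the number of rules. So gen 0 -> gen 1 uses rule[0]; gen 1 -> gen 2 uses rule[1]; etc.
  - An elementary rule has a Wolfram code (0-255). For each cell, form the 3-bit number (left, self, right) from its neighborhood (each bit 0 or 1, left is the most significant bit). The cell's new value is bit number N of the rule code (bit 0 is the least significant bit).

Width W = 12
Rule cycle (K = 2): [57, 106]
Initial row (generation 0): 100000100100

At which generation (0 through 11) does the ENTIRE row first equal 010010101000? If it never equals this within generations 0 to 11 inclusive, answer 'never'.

Answer: 4

Derivation:
Gen 0: 100000100100
Gen 1 (rule 57): 011110010011
Gen 2 (rule 106): 110010100111
Gen 3 (rule 57): 101001010100
Gen 4 (rule 106): 010010101000
Gen 5 (rule 57): 001001010111
Gen 6 (rule 106): 010010101101
Gen 7 (rule 57): 001001011010
Gen 8 (rule 106): 010010111100
Gen 9 (rule 57): 001001100011
Gen 10 (rule 106): 010011100111
Gen 11 (rule 57): 001010010100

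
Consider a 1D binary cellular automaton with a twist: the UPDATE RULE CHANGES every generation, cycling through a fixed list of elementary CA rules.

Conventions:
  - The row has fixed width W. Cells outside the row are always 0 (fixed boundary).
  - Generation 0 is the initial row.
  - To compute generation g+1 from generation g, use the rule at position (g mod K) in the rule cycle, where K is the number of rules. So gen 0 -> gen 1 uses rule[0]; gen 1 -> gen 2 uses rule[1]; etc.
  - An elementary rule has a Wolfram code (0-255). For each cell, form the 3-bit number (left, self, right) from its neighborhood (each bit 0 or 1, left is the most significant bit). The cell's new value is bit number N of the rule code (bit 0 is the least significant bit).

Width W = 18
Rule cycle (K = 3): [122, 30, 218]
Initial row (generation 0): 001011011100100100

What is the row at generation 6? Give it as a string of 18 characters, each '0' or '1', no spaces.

Gen 0: 001011011100100100
Gen 1 (rule 122): 010111110111011010
Gen 2 (rule 30): 110100000100010011
Gen 3 (rule 218): 110010001010101111
Gen 4 (rule 122): 111101010101011001
Gen 5 (rule 30): 100001010101010111
Gen 6 (rule 218): 010010000000000111

Answer: 010010000000000111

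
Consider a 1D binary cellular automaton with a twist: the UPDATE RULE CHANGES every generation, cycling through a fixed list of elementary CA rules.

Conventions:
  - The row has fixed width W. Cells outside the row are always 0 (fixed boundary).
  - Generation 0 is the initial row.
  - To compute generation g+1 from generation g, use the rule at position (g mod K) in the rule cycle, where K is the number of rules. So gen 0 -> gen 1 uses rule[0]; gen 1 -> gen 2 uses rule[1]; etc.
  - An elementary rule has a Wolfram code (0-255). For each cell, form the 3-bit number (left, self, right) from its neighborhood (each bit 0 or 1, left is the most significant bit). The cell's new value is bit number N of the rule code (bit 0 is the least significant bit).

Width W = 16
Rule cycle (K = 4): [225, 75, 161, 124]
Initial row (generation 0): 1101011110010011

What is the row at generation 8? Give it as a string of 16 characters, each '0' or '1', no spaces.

Gen 0: 1101011110010011
Gen 1 (rule 225): 0110101110000001
Gen 2 (rule 75): 1110001010111110
Gen 3 (rule 161): 0100100101011100
Gen 4 (rule 124): 0110110111110110
Gen 5 (rule 225): 0011011011111010
Gen 6 (rule 75): 1111011010001000
Gen 7 (rule 161): 0110100100100011
Gen 8 (rule 124): 0111110110110011

Answer: 0111110110110011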